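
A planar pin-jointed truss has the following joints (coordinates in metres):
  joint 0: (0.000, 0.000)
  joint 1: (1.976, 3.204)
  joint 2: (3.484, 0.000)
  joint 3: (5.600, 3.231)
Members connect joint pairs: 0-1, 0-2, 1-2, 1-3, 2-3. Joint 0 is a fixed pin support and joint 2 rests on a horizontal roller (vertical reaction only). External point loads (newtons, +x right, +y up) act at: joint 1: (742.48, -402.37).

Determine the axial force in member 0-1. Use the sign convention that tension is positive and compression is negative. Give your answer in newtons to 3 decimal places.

597.604

N=4 nodes, M=5 members, R=3 reactions → 2N=8, M+R=8
member 0 (0-1): L=3.7643, (cx,cy)=(0.5249,0.8511)
member 1 (0-2): L=3.4840, (cx,cy)=(1.0000,0.0000)
member 2 (1-2): L=3.5411, (cx,cy)=(0.4259,-0.9048)
member 3 (1-3): L=3.6241, (cx,cy)=(1.0000,0.0075)
member 4 (2-3): L=3.8622, (cx,cy)=(0.5479,0.8366)
solve A·x = −loads:
  F[0-1] = +597.6037 N (tension)
  F[0-2] = +428.7816 N (tension)
  F[1-2] = -1006.8807 N (compression)
  F[1-3] = +0.0000 N (tension)
  F[2-3] = -0.0000 N (compression)
  Rx@0 = -742.4800 N
  Ry@0 = -508.6487 N
  Ry@2 = +911.0187 N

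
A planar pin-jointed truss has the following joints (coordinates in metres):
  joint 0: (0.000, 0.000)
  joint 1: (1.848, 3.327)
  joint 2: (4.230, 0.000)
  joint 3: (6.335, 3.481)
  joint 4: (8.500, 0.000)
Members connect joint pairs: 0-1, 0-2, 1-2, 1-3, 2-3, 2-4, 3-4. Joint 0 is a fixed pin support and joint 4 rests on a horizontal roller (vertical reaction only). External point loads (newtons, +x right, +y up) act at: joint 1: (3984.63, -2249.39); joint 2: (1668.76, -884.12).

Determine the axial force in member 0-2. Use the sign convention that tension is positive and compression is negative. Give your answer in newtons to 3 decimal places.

N=5 nodes, M=7 members, R=3 reactions → 2N=10, M+R=10
member 0 (0-1): L=3.8058, (cx,cy)=(0.4856,0.8742)
member 1 (0-2): L=4.2300, (cx,cy)=(1.0000,0.0000)
member 2 (1-2): L=4.0918, (cx,cy)=(0.5821,-0.8131)
member 3 (1-3): L=4.4896, (cx,cy)=(0.9994,0.0343)
member 4 (2-3): L=4.0680, (cx,cy)=(0.5175,0.8557)
member 5 (2-4): L=4.2700, (cx,cy)=(1.0000,0.0000)
member 6 (3-4): L=4.0993, (cx,cy)=(0.5281,-0.8492)
solve A·x = −loads:
  F[0-1] = -737.6567 N (compression)
  F[0-2] = +6011.5784 N (tension)
  F[1-2] = -2104.9716 N (compression)
  F[1-3] = -3119.2670 N (compression)
  F[2-3] = +3033.3309 N (tension)
  F[2-4] = +1547.8131 N (tension)
  F[3-4] = -2930.7213 N (compression)
  Rx@0 = -5653.3900 N
  Ry@0 = +644.8554 N
  Ry@4 = +2488.6546 N

6011.578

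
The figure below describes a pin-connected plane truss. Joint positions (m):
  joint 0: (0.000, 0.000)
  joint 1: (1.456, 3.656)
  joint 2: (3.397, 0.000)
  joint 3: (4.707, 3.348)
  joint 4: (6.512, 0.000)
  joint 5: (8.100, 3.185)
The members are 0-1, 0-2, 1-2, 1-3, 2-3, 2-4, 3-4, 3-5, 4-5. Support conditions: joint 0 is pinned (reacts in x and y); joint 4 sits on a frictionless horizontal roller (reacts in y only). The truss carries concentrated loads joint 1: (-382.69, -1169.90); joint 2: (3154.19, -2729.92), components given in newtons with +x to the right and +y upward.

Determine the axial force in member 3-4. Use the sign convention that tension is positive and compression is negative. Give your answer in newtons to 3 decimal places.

-1670.925

N=6 nodes, M=9 members, R=3 reactions → 2N=12, M+R=12
member 0 (0-1): L=3.9353, (cx,cy)=(0.3700,0.9290)
member 1 (0-2): L=3.3970, (cx,cy)=(1.0000,0.0000)
member 2 (1-2): L=4.1393, (cx,cy)=(0.4689,-0.8832)
member 3 (1-3): L=3.2656, (cx,cy)=(0.9955,-0.0943)
member 4 (2-3): L=3.5952, (cx,cy)=(0.3644,0.9313)
member 5 (2-4): L=3.1150, (cx,cy)=(1.0000,0.0000)
member 6 (3-4): L=3.8036, (cx,cy)=(0.4746,-0.8802)
member 7 (3-5): L=3.3969, (cx,cy)=(0.9988,-0.0480)
member 8 (4-5): L=3.5589, (cx,cy)=(0.4462,0.8949)
solve A·x = −loads:
  F[0-1] = -2614.5669 N (compression)
  F[0-2] = +3738.8590 N (tension)
  F[1-2] = +1567.1143 N (tension)
  F[1-3] = -1325.4284 N (compression)
  F[2-3] = +1445.1321 N (tension)
  F[2-4] = +792.9450 N (tension)
  F[3-4] = -1670.9252 N (compression)
  F[3-5] = +0.0000 N (tension)
  F[4-5] = -0.0000 N (compression)
  Rx@0 = -2771.5000 N
  Ry@0 = +2429.0279 N
  Ry@4 = +1470.7921 N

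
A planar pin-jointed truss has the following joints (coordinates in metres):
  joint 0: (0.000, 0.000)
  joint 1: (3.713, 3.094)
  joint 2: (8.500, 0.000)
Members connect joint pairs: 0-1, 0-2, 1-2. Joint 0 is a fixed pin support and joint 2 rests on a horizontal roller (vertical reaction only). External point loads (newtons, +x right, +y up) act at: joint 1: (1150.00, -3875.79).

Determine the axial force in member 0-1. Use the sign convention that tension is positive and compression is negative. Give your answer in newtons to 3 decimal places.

N=3 nodes, M=3 members, R=3 reactions → 2N=6, M+R=6
member 0 (0-1): L=4.8331, (cx,cy)=(0.7682,0.6402)
member 1 (0-2): L=8.5000, (cx,cy)=(1.0000,0.0000)
member 2 (1-2): L=5.6998, (cx,cy)=(0.8398,-0.5428)
solve A·x = −loads:
  F[0-1] = -2755.7838 N (compression)
  F[0-2] = +3267.0985 N (tension)
  F[1-2] = -3890.1080 N (compression)
  Rx@0 = -1150.0000 N
  Ry@0 = +1764.1537 N
  Ry@2 = +2111.6363 N

-2755.784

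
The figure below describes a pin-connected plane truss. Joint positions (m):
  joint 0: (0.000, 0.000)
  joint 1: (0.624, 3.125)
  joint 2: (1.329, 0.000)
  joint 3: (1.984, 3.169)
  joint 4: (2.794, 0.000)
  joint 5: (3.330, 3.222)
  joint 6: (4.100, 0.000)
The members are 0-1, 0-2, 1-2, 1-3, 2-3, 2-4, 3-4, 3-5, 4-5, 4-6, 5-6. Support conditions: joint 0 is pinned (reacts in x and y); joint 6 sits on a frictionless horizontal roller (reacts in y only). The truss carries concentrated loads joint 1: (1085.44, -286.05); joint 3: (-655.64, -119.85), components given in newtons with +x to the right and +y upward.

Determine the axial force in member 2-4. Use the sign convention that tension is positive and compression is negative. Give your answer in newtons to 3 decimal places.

281.835

N=7 nodes, M=11 members, R=3 reactions → 2N=14, M+R=14
member 0 (0-1): L=3.1867, (cx,cy)=(0.1958,0.9806)
member 1 (0-2): L=1.3290, (cx,cy)=(1.0000,0.0000)
member 2 (1-2): L=3.2035, (cx,cy)=(0.2201,-0.9755)
member 3 (1-3): L=1.3607, (cx,cy)=(0.9995,0.0323)
member 4 (2-3): L=3.2360, (cx,cy)=(0.2024,0.9793)
member 5 (2-4): L=1.4650, (cx,cy)=(1.0000,0.0000)
member 6 (3-4): L=3.2709, (cx,cy)=(0.2476,-0.9689)
member 7 (3-5): L=1.3470, (cx,cy)=(0.9992,0.0393)
member 8 (4-5): L=3.2663, (cx,cy)=(0.1641,0.9864)
member 9 (4-6): L=1.3060, (cx,cy)=(1.0000,0.0000)
member 10 (5-6): L=3.3127, (cx,cy)=(0.2324,-0.9726)
solve A·x = −loads:
  F[0-1] = +16.5060 N (tension)
  F[0-2] = +426.5679 N (tension)
  F[1-2] = -343.2197 N (compression)
  F[1-3] = -1007.2025 N (compression)
  F[2-3] = +341.8821 N (tension)
  F[2-4] = +281.8349 N (tension)
  F[3-4] = -442.6554 N (compression)
  F[3-5] = -172.3493 N (compression)
  F[4-5] = +434.7614 N (tension)
  F[4-6] = +100.8711 N (tension)
  F[5-6] = -433.9723 N (compression)
  Rx@0 = -429.8000 N
  Ry@0 = -16.1864 N
  Ry@6 = +422.0864 N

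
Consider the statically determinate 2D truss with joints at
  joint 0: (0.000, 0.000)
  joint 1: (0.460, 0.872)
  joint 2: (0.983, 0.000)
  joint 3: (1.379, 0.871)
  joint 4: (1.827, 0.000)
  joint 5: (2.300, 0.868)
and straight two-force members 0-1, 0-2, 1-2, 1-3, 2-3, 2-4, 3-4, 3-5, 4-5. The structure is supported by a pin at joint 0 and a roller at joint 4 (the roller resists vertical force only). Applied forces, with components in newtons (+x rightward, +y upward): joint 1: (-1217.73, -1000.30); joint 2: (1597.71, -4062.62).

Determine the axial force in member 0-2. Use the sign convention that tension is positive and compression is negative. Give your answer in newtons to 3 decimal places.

2071.438

N=6 nodes, M=9 members, R=3 reactions → 2N=12, M+R=12
member 0 (0-1): L=0.9859, (cx,cy)=(0.4666,0.8845)
member 1 (0-2): L=0.9830, (cx,cy)=(1.0000,0.0000)
member 2 (1-2): L=1.0168, (cx,cy)=(0.5144,-0.8576)
member 3 (1-3): L=0.9190, (cx,cy)=(1.0000,-0.0011)
member 4 (2-3): L=0.9568, (cx,cy)=(0.4139,0.9103)
member 5 (2-4): L=0.8440, (cx,cy)=(1.0000,0.0000)
member 6 (3-4): L=0.9795, (cx,cy)=(0.4574,-0.8893)
member 7 (3-5): L=0.9210, (cx,cy)=(1.0000,-0.0033)
member 8 (4-5): L=0.9885, (cx,cy)=(0.4785,0.8781)
solve A·x = −loads:
  F[0-1] = -3625.2080 N (compression)
  F[0-2] = +2071.4380 N (tension)
  F[1-2] = +2574.7724 N (tension)
  F[1-3] = -1798.0661 N (compression)
  F[2-3] = +2037.2240 N (tension)
  F[2-4] = +954.8953 N (tension)
  F[3-4] = -2087.6859 N (compression)
  F[3-5] = +0.0000 N (tension)
  F[4-5] = -0.0000 N (compression)
  Rx@0 = -379.9800 N
  Ry@0 = +3206.4159 N
  Ry@4 = +1856.5041 N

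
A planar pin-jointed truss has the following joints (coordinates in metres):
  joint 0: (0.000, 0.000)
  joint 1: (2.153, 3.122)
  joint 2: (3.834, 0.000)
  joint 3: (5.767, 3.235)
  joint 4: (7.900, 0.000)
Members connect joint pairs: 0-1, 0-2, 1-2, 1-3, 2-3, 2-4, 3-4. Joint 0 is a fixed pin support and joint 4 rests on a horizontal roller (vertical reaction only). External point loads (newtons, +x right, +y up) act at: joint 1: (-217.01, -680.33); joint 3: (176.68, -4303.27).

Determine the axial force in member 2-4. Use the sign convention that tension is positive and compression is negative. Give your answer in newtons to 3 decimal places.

N=5 nodes, M=7 members, R=3 reactions → 2N=10, M+R=10
member 0 (0-1): L=3.7924, (cx,cy)=(0.5677,0.8232)
member 1 (0-2): L=3.8340, (cx,cy)=(1.0000,0.0000)
member 2 (1-2): L=3.5458, (cx,cy)=(0.4741,-0.8805)
member 3 (1-3): L=3.6158, (cx,cy)=(0.9995,0.0313)
member 4 (2-3): L=3.7685, (cx,cy)=(0.5129,0.8584)
member 5 (2-4): L=4.0660, (cx,cy)=(1.0000,0.0000)
member 6 (3-4): L=3.8749, (cx,cy)=(0.5505,-0.8349)
solve A·x = −loads:
  F[0-1] = -2028.8635 N (compression)
  F[0-2] = +1111.4852 N (tension)
  F[1-2] = +1072.9920 N (tension)
  F[1-3] = -1444.1979 N (compression)
  F[2-3] = -1100.5560 N (compression)
  F[2-4] = +2184.6850 N (tension)
  F[3-4] = -3968.8017 N (compression)
  Rx@0 = +40.3300 N
  Ry@0 = +1670.2123 N
  Ry@4 = +3313.3877 N

2184.685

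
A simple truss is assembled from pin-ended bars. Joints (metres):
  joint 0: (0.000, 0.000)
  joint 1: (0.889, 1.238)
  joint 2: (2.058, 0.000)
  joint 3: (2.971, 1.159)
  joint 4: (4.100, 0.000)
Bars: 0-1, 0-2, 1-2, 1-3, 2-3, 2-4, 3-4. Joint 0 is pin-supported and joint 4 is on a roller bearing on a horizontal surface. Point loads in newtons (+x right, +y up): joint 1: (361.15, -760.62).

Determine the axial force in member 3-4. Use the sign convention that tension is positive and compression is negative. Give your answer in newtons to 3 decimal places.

-382.477

N=5 nodes, M=7 members, R=3 reactions → 2N=10, M+R=10
member 0 (0-1): L=1.5241, (cx,cy)=(0.5833,0.8123)
member 1 (0-2): L=2.0580, (cx,cy)=(1.0000,0.0000)
member 2 (1-2): L=1.7027, (cx,cy)=(0.6866,-0.7271)
member 3 (1-3): L=2.0835, (cx,cy)=(0.9993,-0.0379)
member 4 (2-3): L=1.4754, (cx,cy)=(0.6188,0.7855)
member 5 (2-4): L=2.0420, (cx,cy)=(1.0000,0.0000)
member 6 (3-4): L=1.6180, (cx,cy)=(0.6978,-0.7163)
solve A·x = −loads:
  F[0-1] = -599.1196 N (compression)
  F[0-2] = +710.6072 N (tension)
  F[1-2] = -352.3555 N (compression)
  F[1-3] = -469.0332 N (compression)
  F[2-3] = +326.1317 N (tension)
  F[2-4] = +266.8827 N (tension)
  F[3-4] = -382.4766 N (compression)
  Rx@0 = -361.1500 N
  Ry@0 = +486.6456 N
  Ry@4 = +273.9744 N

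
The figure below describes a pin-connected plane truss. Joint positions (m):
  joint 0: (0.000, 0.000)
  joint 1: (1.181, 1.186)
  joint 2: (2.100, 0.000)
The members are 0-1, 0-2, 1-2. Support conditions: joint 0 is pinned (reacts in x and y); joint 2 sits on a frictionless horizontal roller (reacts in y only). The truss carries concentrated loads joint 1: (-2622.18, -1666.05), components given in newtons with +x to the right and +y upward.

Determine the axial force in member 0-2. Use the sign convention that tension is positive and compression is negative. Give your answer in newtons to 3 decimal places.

N=3 nodes, M=3 members, R=3 reactions → 2N=6, M+R=6
member 0 (0-1): L=1.6737, (cx,cy)=(0.7056,0.7086)
member 1 (0-2): L=2.1000, (cx,cy)=(1.0000,0.0000)
member 2 (1-2): L=1.5004, (cx,cy)=(0.6125,-0.7905)
solve A·x = −loads:
  F[0-1] = -3118.8344 N (compression)
  F[0-2] = -421.4945 N (compression)
  F[1-2] = +688.1439 N (tension)
  Rx@0 = +2622.1800 N
  Ry@0 = +2210.0026 N
  Ry@2 = -543.9526 N

-421.494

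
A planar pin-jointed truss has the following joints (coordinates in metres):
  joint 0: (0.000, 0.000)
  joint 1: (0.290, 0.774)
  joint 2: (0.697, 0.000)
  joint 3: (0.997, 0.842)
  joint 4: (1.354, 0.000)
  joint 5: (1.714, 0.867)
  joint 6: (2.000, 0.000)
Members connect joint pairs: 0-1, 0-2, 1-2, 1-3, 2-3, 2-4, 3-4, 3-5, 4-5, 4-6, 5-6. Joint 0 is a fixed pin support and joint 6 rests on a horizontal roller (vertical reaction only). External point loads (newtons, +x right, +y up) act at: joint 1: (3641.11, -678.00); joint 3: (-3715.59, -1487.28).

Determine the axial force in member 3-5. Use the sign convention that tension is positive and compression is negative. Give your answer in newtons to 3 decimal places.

N=7 nodes, M=11 members, R=3 reactions → 2N=14, M+R=14
member 0 (0-1): L=0.8265, (cx,cy)=(0.3509,0.9364)
member 1 (0-2): L=0.6970, (cx,cy)=(1.0000,0.0000)
member 2 (1-2): L=0.8745, (cx,cy)=(0.4654,-0.8851)
member 3 (1-3): L=0.7103, (cx,cy)=(0.9954,0.0957)
member 4 (2-3): L=0.8938, (cx,cy)=(0.3356,0.9420)
member 5 (2-4): L=0.6570, (cx,cy)=(1.0000,0.0000)
member 6 (3-4): L=0.9146, (cx,cy)=(0.3904,-0.9207)
member 7 (3-5): L=0.7174, (cx,cy)=(0.9994,0.0348)
member 8 (4-5): L=0.9388, (cx,cy)=(0.3835,0.9235)
member 9 (4-6): L=0.6460, (cx,cy)=(1.0000,0.0000)
member 10 (5-6): L=0.9130, (cx,cy)=(0.3133,-0.9497)
solve A·x = −loads:
  F[0-1] = -1581.2362 N (compression)
  F[0-2] = +480.3098 N (tension)
  F[1-2] = +429.2586 N (tension)
  F[1-3] = -4415.9688 N (compression)
  F[2-3] = -403.3284 N (compression)
  F[2-4] = +815.4619 N (tension)
  F[3-4] = -763.1562 N (compression)
  F[3-5] = -517.8759 N (compression)
  F[4-5] = +760.7732 N (tension)
  F[4-6] = +225.8197 N (tension)
  F[5-6] = -720.8496 N (compression)
  Rx@0 = +74.4800 N
  Ry@0 = +1480.7147 N
  Ry@6 = +684.5653 N

-517.876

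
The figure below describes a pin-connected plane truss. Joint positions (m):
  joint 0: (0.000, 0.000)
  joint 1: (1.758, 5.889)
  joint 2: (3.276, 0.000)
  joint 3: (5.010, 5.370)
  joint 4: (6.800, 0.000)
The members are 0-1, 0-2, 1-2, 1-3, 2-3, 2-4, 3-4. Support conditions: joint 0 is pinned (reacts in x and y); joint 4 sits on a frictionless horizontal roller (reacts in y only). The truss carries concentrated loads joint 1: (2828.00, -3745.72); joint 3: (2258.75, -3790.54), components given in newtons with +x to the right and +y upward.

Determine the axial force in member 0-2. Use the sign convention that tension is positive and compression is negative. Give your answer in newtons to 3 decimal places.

4950.106

N=5 nodes, M=7 members, R=3 reactions → 2N=10, M+R=10
member 0 (0-1): L=6.1458, (cx,cy)=(0.2860,0.9582)
member 1 (0-2): L=3.2760, (cx,cy)=(1.0000,0.0000)
member 2 (1-2): L=6.0815, (cx,cy)=(0.2496,-0.9683)
member 3 (1-3): L=3.2932, (cx,cy)=(0.9875,-0.1576)
member 4 (2-3): L=5.6430, (cx,cy)=(0.3073,0.9516)
member 5 (2-4): L=3.5240, (cx,cy)=(1.0000,0.0000)
member 6 (3-4): L=5.6605, (cx,cy)=(0.3162,-0.9487)
solve A·x = −loads:
  F[0-1] = +477.6947 N (tension)
  F[0-2] = +4950.1060 N (tension)
  F[1-2] = -4064.4991 N (compression)
  F[1-3] = -1698.0388 N (compression)
  F[2-3] = +4135.9477 N (tension)
  F[2-4] = +2664.6647 N (tension)
  F[3-4] = -8426.4098 N (compression)
  Rx@0 = -5086.7500 N
  Ry@0 = -457.7342 N
  Ry@4 = +7993.9942 N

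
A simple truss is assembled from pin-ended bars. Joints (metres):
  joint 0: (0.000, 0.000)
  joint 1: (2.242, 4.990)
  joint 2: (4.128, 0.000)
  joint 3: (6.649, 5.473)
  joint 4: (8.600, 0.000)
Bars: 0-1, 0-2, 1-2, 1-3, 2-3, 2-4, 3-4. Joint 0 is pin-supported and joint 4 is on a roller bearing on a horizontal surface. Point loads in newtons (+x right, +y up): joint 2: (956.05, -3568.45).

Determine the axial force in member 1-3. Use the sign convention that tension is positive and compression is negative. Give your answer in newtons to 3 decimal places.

-1482.817

N=5 nodes, M=7 members, R=3 reactions → 2N=10, M+R=10
member 0 (0-1): L=5.4705, (cx,cy)=(0.4098,0.9122)
member 1 (0-2): L=4.1280, (cx,cy)=(1.0000,0.0000)
member 2 (1-2): L=5.3345, (cx,cy)=(0.3535,-0.9354)
member 3 (1-3): L=4.4334, (cx,cy)=(0.9940,0.1089)
member 4 (2-3): L=6.0257, (cx,cy)=(0.4184,0.9083)
member 5 (2-4): L=4.4720, (cx,cy)=(1.0000,0.0000)
member 6 (3-4): L=5.8103, (cx,cy)=(0.3358,-0.9419)
solve A·x = −loads:
  F[0-1] = -2034.2839 N (compression)
  F[0-2] = +1789.7658 N (tension)
  F[1-2] = +1811.0073 N (tension)
  F[1-3] = -1482.8171 N (compression)
  F[2-3] = +2063.6958 N (tension)
  F[2-4] = +610.5942 N (tension)
  F[3-4] = -1818.4337 N (compression)
  Rx@0 = -956.0500 N
  Ry@0 = +1855.5940 N
  Ry@4 = +1712.8560 N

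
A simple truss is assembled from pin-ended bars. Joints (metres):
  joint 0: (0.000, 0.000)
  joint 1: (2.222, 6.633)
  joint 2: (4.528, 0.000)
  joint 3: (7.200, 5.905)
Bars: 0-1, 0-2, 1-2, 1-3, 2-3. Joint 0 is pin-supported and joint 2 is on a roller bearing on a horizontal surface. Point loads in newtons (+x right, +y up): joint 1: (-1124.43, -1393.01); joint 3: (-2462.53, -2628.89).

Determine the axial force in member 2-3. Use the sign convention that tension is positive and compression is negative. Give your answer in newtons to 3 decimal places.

N=4 nodes, M=5 members, R=3 reactions → 2N=8, M+R=8
member 0 (0-1): L=6.9953, (cx,cy)=(0.3176,0.9482)
member 1 (0-2): L=4.5280, (cx,cy)=(1.0000,0.0000)
member 2 (1-2): L=7.0224, (cx,cy)=(0.3284,-0.9445)
member 3 (1-3): L=5.0310, (cx,cy)=(0.9895,-0.1447)
member 4 (2-3): L=6.4814, (cx,cy)=(0.4123,0.9111)
solve A·x = −loads:
  F[0-1] = -4236.0505 N (compression)
  F[0-2] = -2241.4097 N (compression)
  F[1-2] = +2962.5484 N (tension)
  F[1-3] = -1206.6532 N (compression)
  F[2-3] = -3077.1557 N (compression)
  Rx@0 = +3586.9600 N
  Ry@0 = +4016.6676 N
  Ry@2 = +5.2324 N

-3077.156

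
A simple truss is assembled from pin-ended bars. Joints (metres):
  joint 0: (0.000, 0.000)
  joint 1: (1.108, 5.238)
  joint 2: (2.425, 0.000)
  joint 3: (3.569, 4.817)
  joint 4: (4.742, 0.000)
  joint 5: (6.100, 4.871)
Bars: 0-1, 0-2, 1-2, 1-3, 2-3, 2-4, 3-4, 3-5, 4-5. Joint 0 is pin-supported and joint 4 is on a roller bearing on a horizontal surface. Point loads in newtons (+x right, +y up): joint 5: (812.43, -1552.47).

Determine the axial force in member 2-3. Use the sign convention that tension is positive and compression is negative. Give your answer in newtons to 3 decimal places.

N=6 nodes, M=9 members, R=3 reactions → 2N=12, M+R=12
member 0 (0-1): L=5.3539, (cx,cy)=(0.2070,0.9784)
member 1 (0-2): L=2.4250, (cx,cy)=(1.0000,0.0000)
member 2 (1-2): L=5.4010, (cx,cy)=(0.2438,-0.9698)
member 3 (1-3): L=2.4968, (cx,cy)=(0.9857,-0.1686)
member 4 (2-3): L=4.9510, (cx,cy)=(0.2311,0.9729)
member 5 (2-4): L=2.3170, (cx,cy)=(1.0000,0.0000)
member 6 (3-4): L=4.9578, (cx,cy)=(0.2366,-0.9716)
member 7 (3-5): L=2.5316, (cx,cy)=(0.9998,0.0213)
member 8 (4-5): L=5.0568, (cx,cy)=(0.2686,0.9633)
solve A·x = −loads:
  F[0-1] = +1307.4272 N (tension)
  F[0-2] = +541.8557 N (tension)
  F[1-2] = -1428.0876 N (compression)
  F[1-3] = +627.7917 N (tension)
  F[2-3] = +1423.5031 N (tension)
  F[2-4] = -135.2946 N (compression)
  F[3-4] = -1288.9938 N (compression)
  F[3-5] = +1252.9839 N (tension)
  F[4-5] = -1639.4205 N (compression)
  Rx@0 = -812.4300 N
  Ry@0 = -1279.1229 N
  Ry@4 = +2831.5929 N

1423.503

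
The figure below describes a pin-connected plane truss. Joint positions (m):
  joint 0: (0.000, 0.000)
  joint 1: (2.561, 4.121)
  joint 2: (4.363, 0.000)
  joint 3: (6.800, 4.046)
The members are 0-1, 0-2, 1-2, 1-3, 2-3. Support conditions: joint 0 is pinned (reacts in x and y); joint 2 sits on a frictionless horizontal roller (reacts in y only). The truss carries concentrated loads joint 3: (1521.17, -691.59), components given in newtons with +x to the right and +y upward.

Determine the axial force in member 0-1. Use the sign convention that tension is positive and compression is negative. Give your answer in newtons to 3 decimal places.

2115.667

N=4 nodes, M=5 members, R=3 reactions → 2N=8, M+R=8
member 0 (0-1): L=4.8519, (cx,cy)=(0.5278,0.8494)
member 1 (0-2): L=4.3630, (cx,cy)=(1.0000,0.0000)
member 2 (1-2): L=4.4978, (cx,cy)=(0.4006,-0.9162)
member 3 (1-3): L=4.2397, (cx,cy)=(0.9998,-0.0177)
member 4 (2-3): L=4.7232, (cx,cy)=(0.5160,0.8566)
solve A·x = −loads:
  F[0-1] = +2115.6668 N (tension)
  F[0-2] = +404.4583 N (tension)
  F[1-2] = -1998.2504 N (compression)
  F[1-3] = +1917.5985 N (tension)
  F[2-3] = -767.7528 N (compression)
  Rx@0 = -1521.1700 N
  Ry@0 = -1796.9422 N
  Ry@2 = +2488.5322 N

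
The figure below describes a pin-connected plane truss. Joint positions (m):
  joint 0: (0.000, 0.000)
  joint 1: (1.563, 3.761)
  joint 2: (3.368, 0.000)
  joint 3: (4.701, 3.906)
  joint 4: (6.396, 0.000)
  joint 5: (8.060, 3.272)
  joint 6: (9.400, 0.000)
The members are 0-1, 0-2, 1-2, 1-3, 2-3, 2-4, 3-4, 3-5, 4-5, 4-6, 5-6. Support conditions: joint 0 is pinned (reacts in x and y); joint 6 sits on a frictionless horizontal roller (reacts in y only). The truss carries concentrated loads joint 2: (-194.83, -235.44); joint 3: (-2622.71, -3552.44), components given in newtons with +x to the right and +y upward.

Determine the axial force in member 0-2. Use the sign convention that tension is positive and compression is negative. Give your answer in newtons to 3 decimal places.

N=7 nodes, M=11 members, R=3 reactions → 2N=14, M+R=14
member 0 (0-1): L=4.0728, (cx,cy)=(0.3838,0.9234)
member 1 (0-2): L=3.3680, (cx,cy)=(1.0000,0.0000)
member 2 (1-2): L=4.1717, (cx,cy)=(0.4327,-0.9015)
member 3 (1-3): L=3.1413, (cx,cy)=(0.9989,0.0462)
member 4 (2-3): L=4.1272, (cx,cy)=(0.3230,0.9464)
member 5 (2-4): L=3.0280, (cx,cy)=(1.0000,0.0000)
member 6 (3-4): L=4.2579, (cx,cy)=(0.3981,-0.9173)
member 7 (3-5): L=3.4183, (cx,cy)=(0.9826,-0.1855)
member 8 (4-5): L=3.6708, (cx,cy)=(0.4533,0.8914)
member 9 (4-6): L=3.0040, (cx,cy)=(1.0000,0.0000)
member 10 (5-6): L=3.5358, (cx,cy)=(0.3790,-0.9254)
solve A·x = −loads:
  F[0-1] = -3266.8812 N (compression)
  F[0-2] = -1563.8386 N (compression)
  F[1-2] = +3210.7192 N (tension)
  F[1-3] = -2645.7242 N (compression)
  F[2-3] = -2809.7685 N (compression)
  F[2-4] = +927.6926 N (tension)
  F[3-4] = -707.7032 N (compression)
  F[3-5] = -657.3745 N (compression)
  F[4-5] = +728.3419 N (tension)
  F[4-6] = +315.8075 N (tension)
  F[5-6] = -833.2976 N (compression)
  Rx@0 = +2817.5400 N
  Ry@0 = +3016.7441 N
  Ry@6 = +771.1359 N

-1563.839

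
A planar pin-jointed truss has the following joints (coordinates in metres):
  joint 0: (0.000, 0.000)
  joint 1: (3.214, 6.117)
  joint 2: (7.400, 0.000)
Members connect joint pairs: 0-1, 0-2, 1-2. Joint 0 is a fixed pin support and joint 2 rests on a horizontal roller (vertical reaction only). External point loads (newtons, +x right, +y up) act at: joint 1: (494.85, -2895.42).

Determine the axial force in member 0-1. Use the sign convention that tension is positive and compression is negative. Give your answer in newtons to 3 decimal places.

-1388.108

N=3 nodes, M=3 members, R=3 reactions → 2N=6, M+R=6
member 0 (0-1): L=6.9100, (cx,cy)=(0.4651,0.8852)
member 1 (0-2): L=7.4000, (cx,cy)=(1.0000,0.0000)
member 2 (1-2): L=7.4122, (cx,cy)=(0.5647,-0.8253)
solve A·x = −loads:
  F[0-1] = -1388.1080 N (compression)
  F[0-2] = +1140.4951 N (tension)
  F[1-2] = -2019.4805 N (compression)
  Rx@0 = -494.8500 N
  Ry@0 = +1228.8150 N
  Ry@2 = +1666.6050 N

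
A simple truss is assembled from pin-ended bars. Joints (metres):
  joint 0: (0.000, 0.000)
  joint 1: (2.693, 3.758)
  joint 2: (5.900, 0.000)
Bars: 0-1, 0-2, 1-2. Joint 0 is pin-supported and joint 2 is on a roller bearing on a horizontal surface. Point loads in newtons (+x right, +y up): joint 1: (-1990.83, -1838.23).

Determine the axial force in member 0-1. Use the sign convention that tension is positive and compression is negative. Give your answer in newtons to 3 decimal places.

-2789.284

N=3 nodes, M=3 members, R=3 reactions → 2N=6, M+R=6
member 0 (0-1): L=4.6233, (cx,cy)=(0.5825,0.8128)
member 1 (0-2): L=5.9000, (cx,cy)=(1.0000,0.0000)
member 2 (1-2): L=4.9404, (cx,cy)=(0.6491,-0.7607)
solve A·x = −loads:
  F[0-1] = -2789.2841 N (compression)
  F[0-2] = -366.1122 N (compression)
  F[1-2] = +563.9961 N (tension)
  Rx@0 = +1990.8300 N
  Ry@0 = +2267.2445 N
  Ry@2 = -429.0145 N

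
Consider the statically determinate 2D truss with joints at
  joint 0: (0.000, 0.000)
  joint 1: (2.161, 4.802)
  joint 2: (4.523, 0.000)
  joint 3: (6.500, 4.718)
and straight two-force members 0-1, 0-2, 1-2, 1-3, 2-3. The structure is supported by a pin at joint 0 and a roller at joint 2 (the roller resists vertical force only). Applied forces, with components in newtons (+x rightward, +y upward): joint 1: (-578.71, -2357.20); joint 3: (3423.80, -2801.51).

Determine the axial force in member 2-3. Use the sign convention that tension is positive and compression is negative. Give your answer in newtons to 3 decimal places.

-2941.795

N=4 nodes, M=5 members, R=3 reactions → 2N=8, M+R=8
member 0 (0-1): L=5.2658, (cx,cy)=(0.4104,0.9119)
member 1 (0-2): L=4.5230, (cx,cy)=(1.0000,0.0000)
member 2 (1-2): L=5.3515, (cx,cy)=(0.4414,-0.8973)
member 3 (1-3): L=4.3398, (cx,cy)=(0.9998,-0.0194)
member 4 (2-3): L=5.1155, (cx,cy)=(0.3865,0.9223)
solve A·x = −loads:
  F[0-1] = +3235.5715 N (tension)
  F[0-2] = +1517.2747 N (tension)
  F[1-2] = -6013.5036 N (compression)
  F[1-3] = +4561.5835 N (tension)
  F[2-3] = -2941.7948 N (compression)
  Rx@0 = -2845.0900 N
  Ry@0 = -2950.5642 N
  Ry@2 = +8109.2742 N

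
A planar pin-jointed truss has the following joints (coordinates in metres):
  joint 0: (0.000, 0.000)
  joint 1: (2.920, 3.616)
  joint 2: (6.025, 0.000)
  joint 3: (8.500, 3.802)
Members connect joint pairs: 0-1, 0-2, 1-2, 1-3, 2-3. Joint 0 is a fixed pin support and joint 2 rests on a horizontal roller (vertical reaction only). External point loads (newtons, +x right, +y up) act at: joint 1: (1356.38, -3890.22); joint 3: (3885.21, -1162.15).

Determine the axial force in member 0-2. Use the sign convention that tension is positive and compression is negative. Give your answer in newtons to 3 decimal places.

N=4 nodes, M=5 members, R=3 reactions → 2N=8, M+R=8
member 0 (0-1): L=4.6478, (cx,cy)=(0.6283,0.7780)
member 1 (0-2): L=6.0250, (cx,cy)=(1.0000,0.0000)
member 2 (1-2): L=4.7662, (cx,cy)=(0.6515,-0.7587)
member 3 (1-3): L=5.5831, (cx,cy)=(0.9994,0.0333)
member 4 (2-3): L=4.5366, (cx,cy)=(0.5456,0.8381)
solve A·x = −loads:
  F[0-1] = +2234.3379 N (tension)
  F[0-2] = +3837.8516 N (tension)
  F[1-2] = -7210.4193 N (compression)
  F[1-3] = +4747.3293 N (tension)
  F[2-3] = -1575.4117 N (compression)
  Rx@0 = -5241.5900 N
  Ry@0 = -1738.3281 N
  Ry@2 = +6790.6981 N

3837.852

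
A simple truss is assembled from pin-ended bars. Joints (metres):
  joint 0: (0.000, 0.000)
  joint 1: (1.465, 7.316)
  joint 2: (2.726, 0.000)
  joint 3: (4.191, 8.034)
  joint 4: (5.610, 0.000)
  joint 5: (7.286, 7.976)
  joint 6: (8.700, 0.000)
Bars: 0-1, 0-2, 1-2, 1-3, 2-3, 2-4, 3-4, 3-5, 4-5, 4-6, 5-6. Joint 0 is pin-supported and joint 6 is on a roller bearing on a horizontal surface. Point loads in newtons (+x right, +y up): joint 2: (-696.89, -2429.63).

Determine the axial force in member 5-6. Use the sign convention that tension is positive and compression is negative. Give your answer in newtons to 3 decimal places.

N=7 nodes, M=11 members, R=3 reactions → 2N=14, M+R=14
member 0 (0-1): L=7.4612, (cx,cy)=(0.1963,0.9805)
member 1 (0-2): L=2.7260, (cx,cy)=(1.0000,0.0000)
member 2 (1-2): L=7.4239, (cx,cy)=(0.1699,-0.9855)
member 3 (1-3): L=2.8190, (cx,cy)=(0.9670,0.2547)
member 4 (2-3): L=8.1665, (cx,cy)=(0.1794,0.9838)
member 5 (2-4): L=2.8840, (cx,cy)=(1.0000,0.0000)
member 6 (3-4): L=8.1584, (cx,cy)=(0.1739,-0.9848)
member 7 (3-5): L=3.0955, (cx,cy)=(0.9998,-0.0187)
member 8 (4-5): L=8.1502, (cx,cy)=(0.2056,0.9786)
member 9 (4-6): L=3.0900, (cx,cy)=(1.0000,0.0000)
member 10 (5-6): L=8.1004, (cx,cy)=(0.1746,-0.9846)
solve A·x = −loads:
  F[0-1] = -1701.4662 N (compression)
  F[0-2] = -362.8103 N (compression)
  F[1-2] = +1534.0144 N (tension)
  F[1-3] = -614.9238 N (compression)
  F[2-3] = +933.0430 N (tension)
  F[2-4] = +427.2629 N (tension)
  F[3-4] = -767.4769 N (compression)
  F[3-5] = -293.8255 N (compression)
  F[4-5] = +772.2842 N (tension)
  F[4-6] = +134.9618 N (tension)
  F[5-6] = -773.1547 N (compression)
  Rx@0 = +696.8900 N
  Ry@0 = +1668.3459 N
  Ry@6 = +761.2841 N

-773.155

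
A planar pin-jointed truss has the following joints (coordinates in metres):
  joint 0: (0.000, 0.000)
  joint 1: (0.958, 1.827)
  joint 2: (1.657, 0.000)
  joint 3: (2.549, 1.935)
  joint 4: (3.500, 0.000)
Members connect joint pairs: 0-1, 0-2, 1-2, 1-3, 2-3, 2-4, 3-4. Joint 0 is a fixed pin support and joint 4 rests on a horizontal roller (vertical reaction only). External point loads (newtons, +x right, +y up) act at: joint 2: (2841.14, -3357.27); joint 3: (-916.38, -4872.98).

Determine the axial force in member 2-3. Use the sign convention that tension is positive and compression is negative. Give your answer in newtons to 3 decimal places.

N=5 nodes, M=7 members, R=3 reactions → 2N=10, M+R=10
member 0 (0-1): L=2.0629, (cx,cy)=(0.4644,0.8856)
member 1 (0-2): L=1.6570, (cx,cy)=(1.0000,0.0000)
member 2 (1-2): L=1.9562, (cx,cy)=(0.3573,-0.9340)
member 3 (1-3): L=1.5947, (cx,cy)=(0.9977,0.0677)
member 4 (2-3): L=2.1307, (cx,cy)=(0.4186,0.9082)
member 5 (2-4): L=1.8430, (cx,cy)=(1.0000,0.0000)
member 6 (3-4): L=2.1561, (cx,cy)=(0.4411,-0.8975)
solve A·x = −loads:
  F[0-1] = -4063.2307 N (compression)
  F[0-2] = +3811.6729 N (tension)
  F[1-2] = +3621.7085 N (tension)
  F[1-3] = -3188.3939 N (compression)
  F[2-3] = -27.8818 N (compression)
  F[2-4] = +2276.3657 N (tension)
  F[3-4] = -5160.8807 N (compression)
  Rx@0 = -1924.7600 N
  Ry@0 = +3598.5280 N
  Ry@4 = +4631.7220 N

-27.882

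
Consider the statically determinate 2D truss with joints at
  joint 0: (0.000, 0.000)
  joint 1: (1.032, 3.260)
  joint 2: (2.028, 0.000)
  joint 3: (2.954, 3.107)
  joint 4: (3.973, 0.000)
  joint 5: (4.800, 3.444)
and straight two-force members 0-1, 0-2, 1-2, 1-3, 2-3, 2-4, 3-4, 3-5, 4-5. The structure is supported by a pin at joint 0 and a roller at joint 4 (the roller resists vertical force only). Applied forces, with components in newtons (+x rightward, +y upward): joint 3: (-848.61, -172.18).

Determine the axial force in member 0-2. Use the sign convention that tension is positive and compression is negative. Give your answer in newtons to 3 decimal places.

-624.546

N=6 nodes, M=9 members, R=3 reactions → 2N=12, M+R=12
member 0 (0-1): L=3.4194, (cx,cy)=(0.3018,0.9534)
member 1 (0-2): L=2.0280, (cx,cy)=(1.0000,0.0000)
member 2 (1-2): L=3.4088, (cx,cy)=(0.2922,-0.9564)
member 3 (1-3): L=1.9281, (cx,cy)=(0.9968,-0.0794)
member 4 (2-3): L=3.2421, (cx,cy)=(0.2856,0.9583)
member 5 (2-4): L=1.9450, (cx,cy)=(1.0000,0.0000)
member 6 (3-4): L=3.2698, (cx,cy)=(0.3116,-0.9502)
member 7 (3-5): L=1.8765, (cx,cy)=(0.9837,0.1796)
member 8 (4-5): L=3.5419, (cx,cy)=(0.2335,0.9724)
solve A·x = −loads:
  F[0-1] = -742.4170 N (compression)
  F[0-2] = -624.5462 N (compression)
  F[1-2] = +777.6594 N (tension)
  F[1-3] = -452.7147 N (compression)
  F[2-3] = -776.0511 N (compression)
  F[2-4] = -175.6663 N (compression)
  F[3-4] = +563.6893 N (tension)
  F[3-5] = +0.0000 N (tension)
  F[4-5] = -0.0000 N (compression)
  Rx@0 = +848.6100 N
  Ry@0 = +707.7983 N
  Ry@4 = -535.6183 N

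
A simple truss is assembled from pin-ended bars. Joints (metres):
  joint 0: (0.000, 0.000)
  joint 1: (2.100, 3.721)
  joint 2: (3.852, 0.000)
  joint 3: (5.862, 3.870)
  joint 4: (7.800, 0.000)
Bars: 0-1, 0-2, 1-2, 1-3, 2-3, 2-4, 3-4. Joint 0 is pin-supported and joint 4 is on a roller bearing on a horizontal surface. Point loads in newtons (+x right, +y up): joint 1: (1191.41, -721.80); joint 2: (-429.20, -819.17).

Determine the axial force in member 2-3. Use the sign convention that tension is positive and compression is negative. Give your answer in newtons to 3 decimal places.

1369.544

N=5 nodes, M=7 members, R=3 reactions → 2N=10, M+R=10
member 0 (0-1): L=4.2727, (cx,cy)=(0.4915,0.8709)
member 1 (0-2): L=3.8520, (cx,cy)=(1.0000,0.0000)
member 2 (1-2): L=4.1128, (cx,cy)=(0.4260,-0.9047)
member 3 (1-3): L=3.7649, (cx,cy)=(0.9992,0.0396)
member 4 (2-3): L=4.3608, (cx,cy)=(0.4609,0.8874)
member 5 (2-4): L=3.9480, (cx,cy)=(1.0000,0.0000)
member 6 (3-4): L=4.3281, (cx,cy)=(0.4478,-0.8941)
solve A·x = −loads:
  F[0-1] = -429.1421 N (compression)
  F[0-2] = +973.1308 N (tension)
  F[1-2] = -437.9437 N (compression)
  F[1-3] = -1216.7268 N (compression)
  F[2-3] = +1369.5443 N (tension)
  F[2-4] = +584.5240 N (tension)
  F[3-4] = -1305.4171 N (compression)
  Rx@0 = -762.2100 N
  Ry@0 = +373.7316 N
  Ry@4 = +1167.2384 N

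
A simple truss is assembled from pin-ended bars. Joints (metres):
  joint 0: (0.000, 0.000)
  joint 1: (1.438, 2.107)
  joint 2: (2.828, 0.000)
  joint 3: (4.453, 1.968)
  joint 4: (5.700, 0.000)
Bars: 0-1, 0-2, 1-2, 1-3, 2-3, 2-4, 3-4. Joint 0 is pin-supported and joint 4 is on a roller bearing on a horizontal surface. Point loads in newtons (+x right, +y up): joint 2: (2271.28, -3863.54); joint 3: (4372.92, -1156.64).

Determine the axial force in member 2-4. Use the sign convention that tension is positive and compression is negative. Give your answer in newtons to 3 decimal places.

N=5 nodes, M=7 members, R=3 reactions → 2N=10, M+R=10
member 0 (0-1): L=2.5509, (cx,cy)=(0.5637,0.8260)
member 1 (0-2): L=2.8280, (cx,cy)=(1.0000,0.0000)
member 2 (1-2): L=2.5242, (cx,cy)=(0.5507,-0.8347)
member 3 (1-3): L=3.0182, (cx,cy)=(0.9989,-0.0461)
member 4 (2-3): L=2.5522, (cx,cy)=(0.6367,0.7711)
member 5 (2-4): L=2.8720, (cx,cy)=(1.0000,0.0000)
member 6 (3-4): L=2.3298, (cx,cy)=(0.5352,-0.8447)
solve A·x = −loads:
  F[0-1] = -835.2773 N (compression)
  F[0-2] = +7115.0574 N (tension)
  F[1-2] = +879.2677 N (tension)
  F[1-3] = -956.0591 N (compression)
  F[2-3] = +4058.5912 N (tension)
  F[2-4] = +2743.8219 N (tension)
  F[3-4] = -5126.3790 N (compression)
  Rx@0 = -6644.2000 N
  Ry@0 = +689.9141 N
  Ry@4 = +4330.2659 N

2743.822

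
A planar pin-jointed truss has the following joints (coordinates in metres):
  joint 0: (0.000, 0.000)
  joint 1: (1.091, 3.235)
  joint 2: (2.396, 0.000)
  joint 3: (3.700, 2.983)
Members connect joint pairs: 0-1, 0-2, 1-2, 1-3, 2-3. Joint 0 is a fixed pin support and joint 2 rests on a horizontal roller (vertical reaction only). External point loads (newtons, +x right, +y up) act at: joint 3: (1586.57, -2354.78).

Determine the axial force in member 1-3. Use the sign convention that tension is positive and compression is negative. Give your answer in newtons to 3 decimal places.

N=4 nodes, M=5 members, R=3 reactions → 2N=8, M+R=8
member 0 (0-1): L=3.4140, (cx,cy)=(0.3196,0.9476)
member 1 (0-2): L=2.3960, (cx,cy)=(1.0000,0.0000)
member 2 (1-2): L=3.4883, (cx,cy)=(0.3741,-0.9274)
member 3 (1-3): L=2.6211, (cx,cy)=(0.9954,-0.0961)
member 4 (2-3): L=3.2556, (cx,cy)=(0.4005,0.9163)
solve A·x = −loads:
  F[0-1] = +3437.0571 N (tension)
  F[0-2] = +488.2069 N (tension)
  F[1-2] = -3773.2616 N (compression)
  F[1-3] = +2521.6497 N (tension)
  F[2-3] = -2305.3563 N (compression)
  Rx@0 = -1586.5700 N
  Ry@0 = -3256.8328 N
  Ry@2 = +5611.6128 N

2521.650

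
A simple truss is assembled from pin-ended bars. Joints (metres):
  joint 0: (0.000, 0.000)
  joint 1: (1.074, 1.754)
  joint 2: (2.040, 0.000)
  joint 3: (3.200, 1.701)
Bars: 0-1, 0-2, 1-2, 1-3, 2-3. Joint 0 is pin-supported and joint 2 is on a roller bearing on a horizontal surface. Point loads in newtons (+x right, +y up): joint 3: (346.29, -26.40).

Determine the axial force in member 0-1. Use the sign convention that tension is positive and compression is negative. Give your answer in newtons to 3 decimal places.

N=4 nodes, M=5 members, R=3 reactions → 2N=8, M+R=8
member 0 (0-1): L=2.0567, (cx,cy)=(0.5222,0.8528)
member 1 (0-2): L=2.0400, (cx,cy)=(1.0000,0.0000)
member 2 (1-2): L=2.0024, (cx,cy)=(0.4824,-0.8759)
member 3 (1-3): L=2.1267, (cx,cy)=(0.9997,-0.0249)
member 4 (2-3): L=2.0589, (cx,cy)=(0.5634,0.8262)
solve A·x = −loads:
  F[0-1] = +356.1769 N (tension)
  F[0-2] = +160.2954 N (tension)
  F[1-2] = -356.9717 N (compression)
  F[1-3] = +358.3151 N (tension)
  F[2-3] = -21.1458 N (compression)
  Rx@0 = -346.2900 N
  Ry@0 = -303.7565 N
  Ry@2 = +330.1565 N

356.177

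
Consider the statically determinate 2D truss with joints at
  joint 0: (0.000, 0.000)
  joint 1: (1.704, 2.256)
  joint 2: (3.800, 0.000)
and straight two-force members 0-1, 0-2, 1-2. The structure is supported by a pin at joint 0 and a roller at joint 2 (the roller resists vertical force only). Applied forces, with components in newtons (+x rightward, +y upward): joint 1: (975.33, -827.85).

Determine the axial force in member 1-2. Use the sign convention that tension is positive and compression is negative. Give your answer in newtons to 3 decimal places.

N=3 nodes, M=3 members, R=3 reactions → 2N=6, M+R=6
member 0 (0-1): L=2.8272, (cx,cy)=(0.6027,0.7980)
member 1 (0-2): L=3.8000, (cx,cy)=(1.0000,0.0000)
member 2 (1-2): L=3.0794, (cx,cy)=(0.6807,-0.7326)
solve A·x = −loads:
  F[0-1] = +153.4083 N (tension)
  F[0-2] = +882.8688 N (tension)
  F[1-2] = -1297.0959 N (compression)
  Rx@0 = -975.3300 N
  Ry@0 = -122.4134 N
  Ry@2 = +950.2634 N

-1297.096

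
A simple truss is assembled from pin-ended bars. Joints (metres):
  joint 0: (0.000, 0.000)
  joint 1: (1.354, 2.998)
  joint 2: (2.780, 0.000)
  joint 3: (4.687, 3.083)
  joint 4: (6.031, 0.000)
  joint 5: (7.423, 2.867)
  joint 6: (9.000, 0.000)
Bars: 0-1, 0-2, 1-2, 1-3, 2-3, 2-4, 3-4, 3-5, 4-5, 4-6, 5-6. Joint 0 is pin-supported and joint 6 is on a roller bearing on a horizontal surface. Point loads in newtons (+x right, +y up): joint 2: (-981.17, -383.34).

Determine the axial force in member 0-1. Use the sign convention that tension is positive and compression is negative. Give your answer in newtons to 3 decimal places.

-290.697

N=7 nodes, M=11 members, R=3 reactions → 2N=14, M+R=14
member 0 (0-1): L=3.2896, (cx,cy)=(0.4116,0.9114)
member 1 (0-2): L=2.7800, (cx,cy)=(1.0000,0.0000)
member 2 (1-2): L=3.3199, (cx,cy)=(0.4295,-0.9030)
member 3 (1-3): L=3.3341, (cx,cy)=(0.9997,0.0255)
member 4 (2-3): L=3.6251, (cx,cy)=(0.5261,0.8505)
member 5 (2-4): L=3.2510, (cx,cy)=(1.0000,0.0000)
member 6 (3-4): L=3.3632, (cx,cy)=(0.3996,-0.9167)
member 7 (3-5): L=2.7445, (cx,cy)=(0.9969,-0.0787)
member 8 (4-5): L=3.1871, (cx,cy)=(0.4368,0.8996)
member 9 (4-6): L=2.9690, (cx,cy)=(1.0000,0.0000)
member 10 (5-6): L=3.2721, (cx,cy)=(0.4820,-0.8762)
solve A·x = −loads:
  F[0-1] = -290.6970 N (compression)
  F[0-2] = -861.5183 N (compression)
  F[1-2] = +286.5186 N (tension)
  F[1-3] = -242.8007 N (compression)
  F[2-3] = +146.5095 N (tension)
  F[2-4] = +165.6504 N (tension)
  F[3-4] = -119.0011 N (compression)
  F[3-5] = -118.4629 N (compression)
  F[4-5] = +121.2641 N (tension)
  F[4-6] = +65.1314 N (tension)
  F[5-6] = -135.1403 N (compression)
  Rx@0 = +981.1700 N
  Ry@0 = +264.9305 N
  Ry@6 = +118.4095 N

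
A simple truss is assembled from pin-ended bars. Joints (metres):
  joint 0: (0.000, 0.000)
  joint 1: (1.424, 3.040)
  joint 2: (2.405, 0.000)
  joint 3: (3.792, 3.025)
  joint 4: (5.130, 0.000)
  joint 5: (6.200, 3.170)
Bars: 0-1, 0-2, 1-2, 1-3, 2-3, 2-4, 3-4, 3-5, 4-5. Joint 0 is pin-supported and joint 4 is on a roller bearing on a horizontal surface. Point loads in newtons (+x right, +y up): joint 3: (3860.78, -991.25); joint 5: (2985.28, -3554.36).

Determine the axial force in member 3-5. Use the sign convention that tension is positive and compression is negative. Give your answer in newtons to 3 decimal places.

N=6 nodes, M=9 members, R=3 reactions → 2N=12, M+R=12
member 0 (0-1): L=3.3570, (cx,cy)=(0.4242,0.9056)
member 1 (0-2): L=2.4050, (cx,cy)=(1.0000,0.0000)
member 2 (1-2): L=3.1944, (cx,cy)=(0.3071,-0.9517)
member 3 (1-3): L=2.3680, (cx,cy)=(1.0000,-0.0063)
member 4 (2-3): L=3.3278, (cx,cy)=(0.4168,0.9090)
member 5 (2-4): L=2.7250, (cx,cy)=(1.0000,0.0000)
member 6 (3-4): L=3.3077, (cx,cy)=(0.4045,-0.9145)
member 7 (3-5): L=2.4124, (cx,cy)=(0.9982,0.0601)
member 8 (4-5): L=3.3457, (cx,cy)=(0.3198,0.9475)
solve A·x = −loads:
  F[0-1] = +5084.1900 N (tension)
  F[0-2] = +4689.3993 N (tension)
  F[1-2] = -4862.1866 N (compression)
  F[1-3] = +3649.9279 N (tension)
  F[2-3] = +5090.4411 N (tension)
  F[2-4] = +1074.5643 N (tension)
  F[3-4] = -5836.9933 N (compression)
  F[3-5] = +4279.5807 N (tension)
  F[4-5] = -4022.8704 N (compression)
  Rx@0 = -6846.0600 N
  Ry@0 = -4604.1072 N
  Ry@4 = +9149.7172 N

4279.581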